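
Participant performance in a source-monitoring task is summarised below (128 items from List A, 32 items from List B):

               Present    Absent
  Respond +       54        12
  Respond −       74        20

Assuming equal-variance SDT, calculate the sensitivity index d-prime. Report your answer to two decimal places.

H = 54/128 = 0.4219
FA = 12/32 = 0.3750
Φ⁻¹(0.4219) = -0.197, Φ⁻¹(0.3750) = -0.319
d' = z(H) − z(FA) = -0.197 − (-0.319) = 0.122

d-prime = 0.12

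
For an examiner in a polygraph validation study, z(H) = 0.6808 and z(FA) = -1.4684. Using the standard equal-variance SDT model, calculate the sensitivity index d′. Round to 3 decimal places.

d' = z(H) − z(FA) = 0.6808 − (-1.4684) = 2.1492

d′ = 2.149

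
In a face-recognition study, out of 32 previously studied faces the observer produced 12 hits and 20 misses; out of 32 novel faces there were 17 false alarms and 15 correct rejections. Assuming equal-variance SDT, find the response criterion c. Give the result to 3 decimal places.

c = 0.120

H = 12/32 = 0.3750
FA = 17/32 = 0.5312
z(H) = z(0.3750) = -0.3186
z(FA) = z(0.5312) = 0.0783
c = −½·[z(H) + z(FA)] = −0.5 × (-0.3186 + 0.0783) = 0.12015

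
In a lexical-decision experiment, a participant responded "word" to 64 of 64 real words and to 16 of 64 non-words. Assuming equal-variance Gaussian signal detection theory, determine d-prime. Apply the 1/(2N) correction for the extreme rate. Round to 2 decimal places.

d-prime = 3.09

The hit rate is 64/64 = 1, so apply the 1/(2N) correction: H → 1 − 1/(2·64) = 0.99219.
z(H) = z(0.99219) = 2.418
z(FA) = z(0.25000) = -0.674
d' = 2.418 − (-0.674) = 3.092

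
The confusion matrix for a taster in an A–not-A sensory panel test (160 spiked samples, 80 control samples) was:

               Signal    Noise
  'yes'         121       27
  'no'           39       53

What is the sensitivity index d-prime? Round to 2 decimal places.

d-prime = 1.11

H = 121/160 = 0.7562
FA = 27/80 = 0.3375
z(H) = z(0.7562) = 0.6941
z(FA) = z(0.3375) = -0.4193
d' = z(H) − z(FA) = 0.6941 − (-0.4193) = 1.1134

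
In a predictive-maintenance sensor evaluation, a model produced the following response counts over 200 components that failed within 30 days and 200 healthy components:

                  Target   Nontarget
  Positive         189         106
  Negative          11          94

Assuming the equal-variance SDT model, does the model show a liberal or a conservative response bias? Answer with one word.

liberal

z(H) = 1.598, z(FA) = 0.075
c = −½·(z(H) + z(FA)) = -0.8365
c < 0 → liberal criterion (biased toward responding “yes”).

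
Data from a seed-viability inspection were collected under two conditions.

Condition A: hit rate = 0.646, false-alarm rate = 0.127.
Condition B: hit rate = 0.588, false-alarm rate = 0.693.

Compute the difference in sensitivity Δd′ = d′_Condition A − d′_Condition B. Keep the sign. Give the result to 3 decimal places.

Condition A: z(0.646) = 0.3745, z(0.127) = -1.1407, d' = 1.5152
Condition B: z(0.588) = 0.2224, z(0.693) = 0.5044, d' = -0.2820
Δd' = d'_Condition A − d'_Condition B = 1.5152 − (-0.2820) = 1.7972
Condition A has the higher sensitivity.

Δd′ = 1.797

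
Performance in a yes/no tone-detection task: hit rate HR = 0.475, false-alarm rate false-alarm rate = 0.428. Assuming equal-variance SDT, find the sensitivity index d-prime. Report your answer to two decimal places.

d-prime = 0.12

z(H) = -0.0627
z(FA) = -0.1815
d' = z(H) − z(FA) = -0.0627 − (-0.1815) = 0.1188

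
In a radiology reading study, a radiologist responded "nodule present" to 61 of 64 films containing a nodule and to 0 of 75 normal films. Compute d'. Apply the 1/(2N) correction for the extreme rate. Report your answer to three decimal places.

d' = 4.151

The false-alarm rate is 0/75 = 0, so apply the 1/(2N) correction: FA → 1/(2·75) = 0.00667.
z(H) = z(0.95312) = 1.6759
z(FA) = z(0.00667) = -2.4746
d' = 1.6759 − (-2.4746) = 4.1505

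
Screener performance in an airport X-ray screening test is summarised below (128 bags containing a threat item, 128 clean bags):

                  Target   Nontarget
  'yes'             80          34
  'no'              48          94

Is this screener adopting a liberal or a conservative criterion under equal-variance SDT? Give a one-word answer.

conservative

z(H) = 0.319, z(FA) = -0.626
c = −½·(z(H) + z(FA)) = 0.1535
c > 0 → conservative criterion (biased toward responding “no”).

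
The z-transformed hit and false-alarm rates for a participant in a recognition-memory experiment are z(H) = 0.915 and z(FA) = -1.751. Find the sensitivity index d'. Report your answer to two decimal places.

d' = 2.67

d' = z(H) − z(FA) = 0.915 − (-1.751) = 2.666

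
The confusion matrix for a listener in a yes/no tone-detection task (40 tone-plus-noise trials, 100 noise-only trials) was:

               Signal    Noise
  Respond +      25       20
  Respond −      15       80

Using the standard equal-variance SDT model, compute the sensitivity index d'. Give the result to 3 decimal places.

H = 25/40 = 0.6250
FA = 20/100 = 0.2000
z(0.6250) = 0.3186, z(0.2000) = -0.8416
d' = z(H) − z(FA) = 0.3186 − (-0.8416) = 1.1602

d' = 1.160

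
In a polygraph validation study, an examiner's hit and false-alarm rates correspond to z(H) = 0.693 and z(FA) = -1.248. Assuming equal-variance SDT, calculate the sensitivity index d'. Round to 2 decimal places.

d' = 1.94

d' = z(H) − z(FA) = 0.693 − (-1.248) = 1.941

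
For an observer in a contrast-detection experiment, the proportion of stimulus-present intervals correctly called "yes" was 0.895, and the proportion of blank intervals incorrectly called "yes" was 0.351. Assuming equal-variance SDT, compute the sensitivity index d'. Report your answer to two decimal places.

d' = 1.64

z(H) = z(0.895) = 1.2536
z(FA) = z(0.351) = -0.3826
d' = z(H) − z(FA) = 1.2536 − (-0.3826) = 1.6362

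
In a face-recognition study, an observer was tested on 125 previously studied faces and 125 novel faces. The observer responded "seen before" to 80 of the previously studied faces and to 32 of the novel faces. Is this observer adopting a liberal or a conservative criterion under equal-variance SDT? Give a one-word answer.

z(H) = 0.358, z(FA) = -0.656
c = −½·(z(H) + z(FA)) = 0.149
c > 0 → conservative criterion (biased toward responding “no”).

conservative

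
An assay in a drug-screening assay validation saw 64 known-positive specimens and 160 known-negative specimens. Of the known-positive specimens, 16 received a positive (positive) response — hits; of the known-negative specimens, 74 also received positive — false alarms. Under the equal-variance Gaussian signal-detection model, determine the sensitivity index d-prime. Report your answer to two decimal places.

H = 16/64 = 0.2500
FA = 74/160 = 0.4625
Φ⁻¹(H) = -0.674
Φ⁻¹(FA) = -0.094
d' = z(H) − z(FA) = -0.674 − (-0.094) = -0.580

d-prime = -0.58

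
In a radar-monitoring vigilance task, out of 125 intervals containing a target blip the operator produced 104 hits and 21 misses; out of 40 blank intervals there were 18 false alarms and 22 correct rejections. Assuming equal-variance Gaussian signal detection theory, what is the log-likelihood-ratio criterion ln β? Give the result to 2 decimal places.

H = 104/125 = 0.8320
FA = 18/40 = 0.4500
Φ⁻¹(H) = 0.962
Φ⁻¹(FA) = -0.126
ln β = −½·[z(H)² − z(FA)²] = −0.5 × (0.925 − 0.016) = -0.4545

ln β = -0.45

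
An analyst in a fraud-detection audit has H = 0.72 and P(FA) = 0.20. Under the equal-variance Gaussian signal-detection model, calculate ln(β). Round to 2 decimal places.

ln β = 0.18

Φ⁻¹(0.72) = 0.583, Φ⁻¹(0.20) = -0.842
ln β = −½·[z(H)² − z(FA)²] = −0.5 × (0.340 − 0.709) = 0.1845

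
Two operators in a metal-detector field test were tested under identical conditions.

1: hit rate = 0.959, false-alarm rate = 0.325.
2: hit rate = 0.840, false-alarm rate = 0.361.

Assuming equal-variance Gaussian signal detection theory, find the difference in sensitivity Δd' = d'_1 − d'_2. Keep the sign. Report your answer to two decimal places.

1: z(0.959) = 1.739, z(0.325) = -0.454, d' = 2.193
2: z(0.840) = 0.994, z(0.361) = -0.356, d' = 1.350
Δd' = d'_1 − d'_2 = 2.193 − 1.350 = 0.843
1 has the higher sensitivity.

Δd' = 0.84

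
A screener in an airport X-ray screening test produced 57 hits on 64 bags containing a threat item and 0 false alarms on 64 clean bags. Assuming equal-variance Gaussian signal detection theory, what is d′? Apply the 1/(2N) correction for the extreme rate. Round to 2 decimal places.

The false-alarm rate is 0/64 = 0, so apply the 1/(2N) correction: FA → 1/(2·64) = 0.00781.
z(H) = z(0.89062) = 1.230
z(FA) = z(0.00781) = -2.418
d' = 1.230 − (-2.418) = 3.648

d′ = 3.65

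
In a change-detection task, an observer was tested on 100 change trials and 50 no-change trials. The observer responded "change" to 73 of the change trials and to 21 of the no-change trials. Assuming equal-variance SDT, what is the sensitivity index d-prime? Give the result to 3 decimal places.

H = 73/100 = 0.7300
FA = 21/50 = 0.4200
z(0.7300) = 0.6128, z(0.4200) = -0.2019
d' = z(H) − z(FA) = 0.6128 − (-0.2019) = 0.8147

d-prime = 0.815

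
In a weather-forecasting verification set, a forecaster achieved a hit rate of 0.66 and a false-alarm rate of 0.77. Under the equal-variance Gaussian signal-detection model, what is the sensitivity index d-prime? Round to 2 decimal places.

z(H) = z(0.66) = 0.412
z(FA) = z(0.77) = 0.739
d' = z(H) − z(FA) = 0.412 − 0.739 = -0.327

d-prime = -0.33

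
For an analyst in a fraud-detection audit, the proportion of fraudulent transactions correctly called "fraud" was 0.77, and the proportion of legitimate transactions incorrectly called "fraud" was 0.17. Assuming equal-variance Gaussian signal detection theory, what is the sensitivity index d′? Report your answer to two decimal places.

z(H) = z(0.77) = 0.7388
z(FA) = z(0.17) = -0.9542
d' = z(H) − z(FA) = 0.7388 − (-0.9542) = 1.6930

d′ = 1.69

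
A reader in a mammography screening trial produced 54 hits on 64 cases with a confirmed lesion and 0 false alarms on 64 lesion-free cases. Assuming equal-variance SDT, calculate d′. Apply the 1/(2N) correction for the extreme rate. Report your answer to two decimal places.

d′ = 3.43

The false-alarm rate is 0/64 = 0, so apply the 1/(2N) correction: FA → 1/(2·64) = 0.00781.
z(H) = z(0.84375) = 1.010
z(FA) = z(0.00781) = -2.418
d' = 1.010 − (-2.418) = 3.428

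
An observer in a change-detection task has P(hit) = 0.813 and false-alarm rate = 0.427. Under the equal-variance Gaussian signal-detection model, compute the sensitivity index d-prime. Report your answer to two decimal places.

z(H) = z(0.813) = 0.889
z(FA) = z(0.427) = -0.184
d' = z(H) − z(FA) = 0.889 − (-0.184) = 1.073

d-prime = 1.07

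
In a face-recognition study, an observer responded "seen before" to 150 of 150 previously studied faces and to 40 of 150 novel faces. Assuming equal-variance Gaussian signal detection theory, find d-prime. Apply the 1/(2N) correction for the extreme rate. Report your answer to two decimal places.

The hit rate is 150/150 = 1, so apply the 1/(2N) correction: H → 1 − 1/(2·150) = 0.99667.
z(H) = z(0.99667) = 2.713
z(FA) = z(0.26667) = -0.623
d' = 2.713 − (-0.623) = 3.336

d-prime = 3.34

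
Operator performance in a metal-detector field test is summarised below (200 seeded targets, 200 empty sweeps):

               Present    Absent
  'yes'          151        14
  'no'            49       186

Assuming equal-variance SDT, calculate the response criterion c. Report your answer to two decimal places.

H = 151/200 = 0.7550
FA = 14/200 = 0.0700
z(H) = z(0.7550) = 0.6903
z(FA) = z(0.0700) = -1.4758
c = −½·[z(H) + z(FA)] = −0.5 × (0.6903 + (-1.4758)) = 0.39275
c > 0: the operator has a conservative response bias.

c = 0.39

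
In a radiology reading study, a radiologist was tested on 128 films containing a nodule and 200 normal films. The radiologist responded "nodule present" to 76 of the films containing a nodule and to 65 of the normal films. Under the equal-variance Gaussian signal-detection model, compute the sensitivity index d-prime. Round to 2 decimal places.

H = 76/128 = 0.5938
FA = 65/200 = 0.3250
Φ⁻¹(0.5938) = 0.237, Φ⁻¹(0.3250) = -0.454
d' = z(H) − z(FA) = 0.237 − (-0.454) = 0.691

d-prime = 0.69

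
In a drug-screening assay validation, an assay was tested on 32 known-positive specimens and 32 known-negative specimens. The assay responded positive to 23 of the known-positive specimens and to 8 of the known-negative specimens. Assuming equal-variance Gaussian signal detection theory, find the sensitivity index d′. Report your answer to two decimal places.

H = 23/32 = 0.7188
FA = 8/32 = 0.2500
z(H) = z(0.7188) = 0.579
z(FA) = z(0.2500) = -0.674
d' = z(H) − z(FA) = 0.579 − (-0.674) = 1.253

d′ = 1.25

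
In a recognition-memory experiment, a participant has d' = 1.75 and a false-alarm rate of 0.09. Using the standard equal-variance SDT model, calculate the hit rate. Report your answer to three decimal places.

hit rate = 0.659

z(false-alarm rate) = z(0.09) = -1.3408
z(H) = z(FA) + d' = -1.3408 + 1.75 = 0.4092
hit rate = Φ(0.4092) = 0.6588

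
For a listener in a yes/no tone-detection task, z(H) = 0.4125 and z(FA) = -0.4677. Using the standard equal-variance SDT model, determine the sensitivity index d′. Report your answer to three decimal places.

d' = z(H) − z(FA) = 0.4125 − (-0.4677) = 0.8802

d′ = 0.880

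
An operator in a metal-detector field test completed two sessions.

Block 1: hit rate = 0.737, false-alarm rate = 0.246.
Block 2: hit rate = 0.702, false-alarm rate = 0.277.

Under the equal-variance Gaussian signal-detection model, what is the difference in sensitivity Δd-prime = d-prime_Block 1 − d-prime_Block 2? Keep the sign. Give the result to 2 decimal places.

Block 1: z(0.737) = 0.634, z(0.246) = -0.687, d' = 1.321
Block 2: z(0.702) = 0.530, z(0.277) = -0.592, d' = 1.122
Δd' = d'_Block 1 − d'_Block 2 = 1.321 − 1.122 = 0.199
Block 1 has the higher sensitivity.

Δd-prime = 0.20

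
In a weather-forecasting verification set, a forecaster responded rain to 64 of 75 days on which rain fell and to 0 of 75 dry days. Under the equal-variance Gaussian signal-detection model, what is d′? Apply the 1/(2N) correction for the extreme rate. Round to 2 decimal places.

The false-alarm rate is 0/75 = 0, so apply the 1/(2N) correction: FA → 1/(2·75) = 0.00667.
z(H) = z(0.85333) = 1.051
z(FA) = z(0.00667) = -2.475
d' = 1.051 − (-2.475) = 3.526

d′ = 3.53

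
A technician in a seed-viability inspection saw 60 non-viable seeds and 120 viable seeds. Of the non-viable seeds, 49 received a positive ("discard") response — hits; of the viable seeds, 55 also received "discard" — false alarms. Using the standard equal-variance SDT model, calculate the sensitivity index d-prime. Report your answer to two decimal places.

d-prime = 1.01

H = 49/60 = 0.8167
FA = 55/120 = 0.4583
Φ⁻¹(H) = 0.903
Φ⁻¹(FA) = -0.105
d' = z(H) − z(FA) = 0.903 − (-0.105) = 1.008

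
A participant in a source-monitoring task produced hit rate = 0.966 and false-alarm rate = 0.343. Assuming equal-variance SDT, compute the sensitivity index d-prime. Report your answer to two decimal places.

d-prime = 2.23

z(0.966) = 1.8250, z(0.343) = -0.4043
d' = z(H) − z(FA) = 1.8250 − (-0.4043) = 2.2293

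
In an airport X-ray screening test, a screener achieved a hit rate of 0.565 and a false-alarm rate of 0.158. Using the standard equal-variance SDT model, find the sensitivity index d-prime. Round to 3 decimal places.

d-prime = 1.166

z(H) = z(0.565) = 0.1637
z(FA) = z(0.158) = -1.0027
d' = z(H) − z(FA) = 0.1637 − (-1.0027) = 1.1664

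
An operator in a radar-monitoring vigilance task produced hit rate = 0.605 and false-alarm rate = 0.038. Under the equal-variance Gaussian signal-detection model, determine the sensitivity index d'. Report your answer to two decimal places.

Φ⁻¹(0.605) = 0.266, Φ⁻¹(0.038) = -1.774
d' = z(H) − z(FA) = 0.266 − (-1.774) = 2.040

d' = 2.04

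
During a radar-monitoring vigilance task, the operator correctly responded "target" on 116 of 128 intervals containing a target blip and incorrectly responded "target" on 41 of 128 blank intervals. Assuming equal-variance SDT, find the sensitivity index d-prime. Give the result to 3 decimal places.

d-prime = 1.785

H = 116/128 = 0.9062
FA = 41/128 = 0.3203
z(H) = 1.3177
z(FA) = -0.4669
d' = z(H) − z(FA) = 1.3177 − (-0.4669) = 1.7846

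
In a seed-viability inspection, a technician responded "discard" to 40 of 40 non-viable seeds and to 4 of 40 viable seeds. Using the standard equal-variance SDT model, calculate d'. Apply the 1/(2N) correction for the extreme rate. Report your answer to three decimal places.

The hit rate is 40/40 = 1, so apply the 1/(2N) correction: H → 1 − 1/(2·40) = 0.98750.
z(H) = z(0.98750) = 2.2414
z(FA) = z(0.10000) = -1.2816
d' = 2.2414 − (-1.2816) = 3.5230

d' = 3.523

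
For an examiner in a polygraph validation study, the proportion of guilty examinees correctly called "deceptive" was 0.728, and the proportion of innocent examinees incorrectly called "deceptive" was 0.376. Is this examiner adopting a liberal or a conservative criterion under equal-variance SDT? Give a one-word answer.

z(H) = 0.607, z(FA) = -0.316
c = −½·(z(H) + z(FA)) = -0.1455
c < 0 → liberal criterion (biased toward responding “yes”).

liberal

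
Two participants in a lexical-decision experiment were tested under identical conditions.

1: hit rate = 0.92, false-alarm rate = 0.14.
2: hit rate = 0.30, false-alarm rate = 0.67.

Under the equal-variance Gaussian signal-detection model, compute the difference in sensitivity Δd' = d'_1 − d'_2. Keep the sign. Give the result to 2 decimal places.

Δd' = 3.45

1: z(0.92) = 1.405, z(0.14) = -1.080, d' = 2.485
2: z(0.30) = -0.524, z(0.67) = 0.440, d' = -0.964
Δd' = d'_1 − d'_2 = 2.485 − (-0.964) = 3.449
1 has the higher sensitivity.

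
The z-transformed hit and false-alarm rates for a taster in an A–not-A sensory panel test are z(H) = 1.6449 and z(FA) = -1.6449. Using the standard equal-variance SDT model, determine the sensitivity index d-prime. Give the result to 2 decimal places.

d' = z(H) − z(FA) = 1.6449 − (-1.6449) = 3.2898

d-prime = 3.29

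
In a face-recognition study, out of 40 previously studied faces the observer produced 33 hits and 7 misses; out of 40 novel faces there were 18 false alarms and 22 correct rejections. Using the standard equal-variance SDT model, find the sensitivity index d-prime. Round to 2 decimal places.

H = 33/40 = 0.8250
FA = 18/40 = 0.4500
z(H) = z(0.8250) = 0.935
z(FA) = z(0.4500) = -0.126
d' = z(H) − z(FA) = 0.935 − (-0.126) = 1.061

d-prime = 1.06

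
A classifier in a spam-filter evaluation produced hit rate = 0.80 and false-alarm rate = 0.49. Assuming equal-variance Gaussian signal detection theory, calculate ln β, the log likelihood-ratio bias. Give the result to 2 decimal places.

z(0.80) = 0.842, z(0.49) = -0.025
ln β = −½·[z(H)² − z(FA)²] = −0.5 × (0.709 − 0.001) = -0.354

ln β = -0.35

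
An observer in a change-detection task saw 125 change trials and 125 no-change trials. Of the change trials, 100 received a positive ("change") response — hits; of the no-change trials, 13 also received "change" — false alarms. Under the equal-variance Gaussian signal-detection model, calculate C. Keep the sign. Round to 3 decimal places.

C = 0.209

H = 100/125 = 0.8000
FA = 13/125 = 0.1040
z(H) = 0.8416
z(FA) = -1.2591
c = −½·[z(H) + z(FA)] = −0.5 × (0.8416 + (-1.2591)) = 0.20875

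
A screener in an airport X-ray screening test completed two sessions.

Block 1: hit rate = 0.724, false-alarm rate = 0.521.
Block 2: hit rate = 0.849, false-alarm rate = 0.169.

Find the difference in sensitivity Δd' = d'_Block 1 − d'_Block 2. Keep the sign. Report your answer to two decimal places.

Δd' = -1.45

Block 1: z(0.724) = 0.595, z(0.521) = 0.053, d' = 0.542
Block 2: z(0.849) = 1.032, z(0.169) = -0.958, d' = 1.990
Δd' = d'_Block 1 − d'_Block 2 = 0.542 − 1.990 = -1.448
Block 2 has the higher sensitivity.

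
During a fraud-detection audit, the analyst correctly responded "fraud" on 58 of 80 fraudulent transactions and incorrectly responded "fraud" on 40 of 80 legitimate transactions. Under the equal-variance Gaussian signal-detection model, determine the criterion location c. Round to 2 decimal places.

H = 58/80 = 0.7250
FA = 40/80 = 0.5000
z(0.7250) = 0.598, z(0.5000) = 0.000
c = −½·[z(H) + z(FA)] = −0.5 × (0.598 + 0.000) = -0.299
c < 0: the analyst has a liberal response bias.

c = -0.30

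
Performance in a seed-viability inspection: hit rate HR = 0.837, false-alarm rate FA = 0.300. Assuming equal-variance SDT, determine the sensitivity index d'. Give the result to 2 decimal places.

Φ⁻¹(0.837) = 0.9822, Φ⁻¹(0.300) = -0.5244
d' = z(H) − z(FA) = 0.9822 − (-0.5244) = 1.5066

d' = 1.51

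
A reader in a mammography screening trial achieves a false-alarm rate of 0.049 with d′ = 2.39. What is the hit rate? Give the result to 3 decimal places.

hit rate = 0.769

z(false-alarm rate) = z(0.049) = -1.6546
z(H) = z(FA) + d' = -1.6546 + 2.39 = 0.7354
hit rate = Φ(0.7354) = 0.7690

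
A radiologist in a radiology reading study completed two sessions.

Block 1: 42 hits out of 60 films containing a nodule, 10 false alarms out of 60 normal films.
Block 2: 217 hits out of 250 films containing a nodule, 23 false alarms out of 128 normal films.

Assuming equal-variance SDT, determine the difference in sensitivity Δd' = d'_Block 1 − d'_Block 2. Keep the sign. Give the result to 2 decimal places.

Δd' = -0.54

Block 1: z(0.7000) = 0.524, z(0.1667) = -0.967, d' = 1.491
Block 2: z(0.8680) = 1.117, z(0.1797) = -0.917, d' = 2.034
Δd' = d'_Block 1 − d'_Block 2 = 1.491 − 2.034 = -0.543
Block 2 has the higher sensitivity.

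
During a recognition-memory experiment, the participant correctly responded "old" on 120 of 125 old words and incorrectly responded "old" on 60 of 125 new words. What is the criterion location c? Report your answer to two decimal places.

c = -0.85

H = 120/125 = 0.9600
FA = 60/125 = 0.4800
z(H) = z(0.9600) = 1.751
z(FA) = z(0.4800) = -0.050
c = −½·[z(H) + z(FA)] = −0.5 × (1.751 + (-0.050)) = -0.8505
c < 0: the participant has a liberal response bias.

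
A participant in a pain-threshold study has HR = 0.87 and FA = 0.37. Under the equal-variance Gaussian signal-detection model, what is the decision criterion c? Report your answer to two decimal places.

c = -0.40

z(H) = 1.1264
z(FA) = -0.3319
c = −½·[z(H) + z(FA)] = −0.5 × (1.1264 + (-0.3319)) = -0.39725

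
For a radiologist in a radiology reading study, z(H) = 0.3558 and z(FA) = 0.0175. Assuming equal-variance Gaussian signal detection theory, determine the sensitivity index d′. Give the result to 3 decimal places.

d' = z(H) − z(FA) = 0.3558 − 0.0175 = 0.3383

d′ = 0.338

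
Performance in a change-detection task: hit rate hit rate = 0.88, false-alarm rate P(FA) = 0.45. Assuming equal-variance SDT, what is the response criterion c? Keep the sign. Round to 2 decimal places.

c = -0.52

z(H) = 1.175
z(FA) = -0.126
c = −½·[z(H) + z(FA)] = −0.5 × (1.175 + (-0.126)) = -0.5245
c < 0: the observer has a liberal response bias.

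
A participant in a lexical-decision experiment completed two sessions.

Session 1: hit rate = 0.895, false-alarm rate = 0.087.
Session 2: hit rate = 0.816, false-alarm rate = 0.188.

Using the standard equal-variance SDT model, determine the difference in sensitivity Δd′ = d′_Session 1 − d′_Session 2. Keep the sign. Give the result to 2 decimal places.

Δd′ = 0.83

Session 1: z(0.895) = 1.254, z(0.087) = -1.359, d' = 2.613
Session 2: z(0.816) = 0.900, z(0.188) = -0.885, d' = 1.785
Δd' = d'_Session 1 − d'_Session 2 = 2.613 − 1.785 = 0.828
Session 1 has the higher sensitivity.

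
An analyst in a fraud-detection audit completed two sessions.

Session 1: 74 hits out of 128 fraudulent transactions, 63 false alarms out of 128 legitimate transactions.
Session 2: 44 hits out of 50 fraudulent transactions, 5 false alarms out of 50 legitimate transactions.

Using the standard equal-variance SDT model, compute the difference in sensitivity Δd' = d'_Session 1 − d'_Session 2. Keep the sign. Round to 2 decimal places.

Session 1: z(0.5781) = 0.197, z(0.4922) = -0.020, d' = 0.217
Session 2: z(0.8800) = 1.175, z(0.1000) = -1.282, d' = 2.457
Δd' = d'_Session 1 − d'_Session 2 = 0.217 − 2.457 = -2.240
Session 2 has the higher sensitivity.

Δd' = -2.24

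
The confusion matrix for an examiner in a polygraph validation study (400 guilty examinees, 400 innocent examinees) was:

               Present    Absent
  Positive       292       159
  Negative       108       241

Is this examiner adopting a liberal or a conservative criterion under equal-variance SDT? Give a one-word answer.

liberal

z(H) = 0.613, z(FA) = -0.260
c = −½·(z(H) + z(FA)) = -0.1765
c < 0 → liberal criterion (biased toward responding “yes”).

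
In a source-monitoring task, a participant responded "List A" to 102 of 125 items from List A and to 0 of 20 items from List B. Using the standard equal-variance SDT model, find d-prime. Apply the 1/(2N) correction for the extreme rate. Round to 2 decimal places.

The false-alarm rate is 0/20 = 0, so apply the 1/(2N) correction: FA → 1/(2·20) = 0.02500.
z(H) = z(0.81600) = 0.900
z(FA) = z(0.02500) = -1.960
d' = 0.900 − (-1.960) = 2.860

d-prime = 2.86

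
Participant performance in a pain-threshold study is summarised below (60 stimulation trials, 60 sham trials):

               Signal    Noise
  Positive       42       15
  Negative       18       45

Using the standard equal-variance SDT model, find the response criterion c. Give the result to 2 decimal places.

c = 0.08

H = 42/60 = 0.7000
FA = 15/60 = 0.2500
Φ⁻¹(H) = Φ⁻¹(0.7000) = 0.524
Φ⁻¹(FA) = Φ⁻¹(0.2500) = -0.674
c = −½·[z(H) + z(FA)] = −0.5 × (0.524 + (-0.674)) = 0.075
c > 0: the participant has a conservative response bias.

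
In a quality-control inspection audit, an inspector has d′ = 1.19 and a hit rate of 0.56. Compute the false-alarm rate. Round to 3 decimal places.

false-alarm rate = 0.149

z(hit rate) = z(0.56) = 0.1510
z(FA) = z(H) − d' = 0.1510 − 1.19 = -1.0390
false-alarm rate = Φ(-1.0390) = 0.1494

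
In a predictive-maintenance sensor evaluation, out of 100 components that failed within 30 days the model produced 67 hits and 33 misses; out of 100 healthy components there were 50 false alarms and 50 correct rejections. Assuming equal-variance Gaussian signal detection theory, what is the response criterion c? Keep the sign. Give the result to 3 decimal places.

H = 67/100 = 0.6700
FA = 50/100 = 0.5000
z(H) = 0.4399
z(FA) = 0.0000
c = −½·[z(H) + z(FA)] = −0.5 × (0.4399 + 0.0000) = -0.21995
c < 0: the model has a liberal response bias.

c = -0.220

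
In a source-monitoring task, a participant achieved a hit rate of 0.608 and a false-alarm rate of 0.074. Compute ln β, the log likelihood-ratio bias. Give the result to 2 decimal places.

z(H) = z(0.608) = 0.274
z(FA) = z(0.074) = -1.447
ln β = −½·[z(H)² − z(FA)²] = −0.5 × (0.075 − 2.094) = 1.0095

ln β = 1.01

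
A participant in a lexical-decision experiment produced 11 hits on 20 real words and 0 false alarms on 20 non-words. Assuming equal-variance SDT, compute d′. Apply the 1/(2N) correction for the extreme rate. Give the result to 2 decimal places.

The false-alarm rate is 0/20 = 0, so apply the 1/(2N) correction: FA → 1/(2·20) = 0.02500.
z(H) = z(0.55000) = 0.126
z(FA) = z(0.02500) = -1.960
d' = 0.126 − (-1.960) = 2.086

d′ = 2.09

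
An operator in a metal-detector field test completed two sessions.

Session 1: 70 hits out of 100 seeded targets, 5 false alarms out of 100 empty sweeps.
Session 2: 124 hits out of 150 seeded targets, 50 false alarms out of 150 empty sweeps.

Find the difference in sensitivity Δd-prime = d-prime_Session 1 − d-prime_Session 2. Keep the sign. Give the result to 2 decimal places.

Session 1: z(0.7000) = 0.524, z(0.0500) = -1.645, d' = 2.169
Session 2: z(0.8267) = 0.941, z(0.3333) = -0.431, d' = 1.372
Δd' = d'_Session 1 − d'_Session 2 = 2.169 − 1.372 = 0.797
Session 1 has the higher sensitivity.

Δd-prime = 0.80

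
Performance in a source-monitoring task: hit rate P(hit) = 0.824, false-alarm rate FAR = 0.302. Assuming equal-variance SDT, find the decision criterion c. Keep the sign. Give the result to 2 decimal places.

z(0.824) = 0.931, z(0.302) = -0.519
c = −½·[z(H) + z(FA)] = −0.5 × (0.931 + (-0.519)) = -0.206

c = -0.21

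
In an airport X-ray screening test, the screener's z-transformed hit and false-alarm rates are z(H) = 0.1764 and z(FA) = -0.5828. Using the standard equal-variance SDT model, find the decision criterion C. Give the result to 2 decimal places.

C = 0.20

c = −½·[z(H) + z(FA)] = −½·(0.1764 + (-0.5828)) = 0.2032
c > 0: the screener has a conservative response bias.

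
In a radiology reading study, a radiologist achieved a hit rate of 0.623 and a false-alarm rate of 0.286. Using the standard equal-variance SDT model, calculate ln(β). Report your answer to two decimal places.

ln β = 0.11

z(H) = z(0.623) = 0.313
z(FA) = z(0.286) = -0.565
ln β = −½·[z(H)² − z(FA)²] = −0.5 × (0.098 − 0.319) = 0.1105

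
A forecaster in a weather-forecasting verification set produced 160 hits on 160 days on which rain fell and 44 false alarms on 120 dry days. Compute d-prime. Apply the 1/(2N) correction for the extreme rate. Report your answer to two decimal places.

The hit rate is 160/160 = 1, so apply the 1/(2N) correction: H → 1 − 1/(2·160) = 0.99687.
z(H) = z(0.99687) = 2.734
z(FA) = z(0.36667) = -0.341
d' = 2.734 − (-0.341) = 3.075

d-prime = 3.08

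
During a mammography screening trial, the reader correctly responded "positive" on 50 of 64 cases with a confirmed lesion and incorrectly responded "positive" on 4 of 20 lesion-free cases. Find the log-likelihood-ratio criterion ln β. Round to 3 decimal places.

H = 50/64 = 0.7812
FA = 4/20 = 0.2000
z(0.7812) = 0.7763, z(0.2000) = -0.8416
ln β = −½·[z(H)² − z(FA)²] = −0.5 × (0.6026 − 0.7083) = 0.05285

ln β = 0.053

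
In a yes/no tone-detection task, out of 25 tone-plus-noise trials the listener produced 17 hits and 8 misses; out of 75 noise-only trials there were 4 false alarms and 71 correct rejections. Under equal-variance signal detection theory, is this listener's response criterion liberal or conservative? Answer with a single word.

conservative

z(H) = 0.468, z(FA) = -1.613
c = −½·(z(H) + z(FA)) = 0.5725
c > 0 → conservative criterion (biased toward responding “no”).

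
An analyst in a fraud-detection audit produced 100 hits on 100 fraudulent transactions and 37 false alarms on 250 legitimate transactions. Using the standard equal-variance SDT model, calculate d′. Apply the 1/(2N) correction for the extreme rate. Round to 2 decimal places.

d′ = 3.62

The hit rate is 100/100 = 1, so apply the 1/(2N) correction: H → 1 − 1/(2·100) = 0.99500.
z(H) = z(0.99500) = 2.576
z(FA) = z(0.14800) = -1.045
d' = 2.576 − (-1.045) = 3.621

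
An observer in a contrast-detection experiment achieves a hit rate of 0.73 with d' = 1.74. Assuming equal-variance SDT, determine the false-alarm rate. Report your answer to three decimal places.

false-alarm rate = 0.130

z(hit rate) = z(0.73) = 0.6128
z(FA) = z(H) − d' = 0.6128 − 1.74 = -1.1272
false-alarm rate = Φ(-1.1272) = 0.1298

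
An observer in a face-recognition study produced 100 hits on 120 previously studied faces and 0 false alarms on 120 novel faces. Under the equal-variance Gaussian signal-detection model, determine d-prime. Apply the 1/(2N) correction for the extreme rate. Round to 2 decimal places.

The false-alarm rate is 0/120 = 0, so apply the 1/(2N) correction: FA → 1/(2·120) = 0.00417.
z(H) = z(0.83333) = 0.967
z(FA) = z(0.00417) = -2.638
d' = 0.967 − (-2.638) = 3.605

d-prime = 3.61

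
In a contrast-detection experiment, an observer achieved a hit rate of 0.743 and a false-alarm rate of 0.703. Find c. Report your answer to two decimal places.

Φ⁻¹(H) = Φ⁻¹(0.743) = 0.6526
Φ⁻¹(FA) = Φ⁻¹(0.703) = 0.5330
c = −½·[z(H) + z(FA)] = −0.5 × (0.6526 + 0.5330) = -0.5928

c = -0.59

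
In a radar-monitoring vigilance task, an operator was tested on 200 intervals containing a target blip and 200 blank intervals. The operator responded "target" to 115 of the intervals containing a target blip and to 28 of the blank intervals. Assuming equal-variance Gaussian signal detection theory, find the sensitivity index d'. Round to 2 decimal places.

d' = 1.27

H = 115/200 = 0.5750
FA = 28/200 = 0.1400
z(0.5750) = 0.189, z(0.1400) = -1.080
d' = z(H) − z(FA) = 0.189 − (-1.080) = 1.269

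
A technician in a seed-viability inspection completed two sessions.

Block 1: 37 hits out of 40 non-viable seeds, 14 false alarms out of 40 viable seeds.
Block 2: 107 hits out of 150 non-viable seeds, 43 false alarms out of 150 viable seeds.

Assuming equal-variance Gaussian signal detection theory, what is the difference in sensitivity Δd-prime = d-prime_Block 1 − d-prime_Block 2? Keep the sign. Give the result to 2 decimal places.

Block 1: z(0.9250) = 1.440, z(0.3500) = -0.385, d' = 1.825
Block 2: z(0.7133) = 0.563, z(0.2867) = -0.563, d' = 1.126
Δd' = d'_Block 1 − d'_Block 2 = 1.825 − 1.126 = 0.699
Block 1 has the higher sensitivity.

Δd-prime = 0.70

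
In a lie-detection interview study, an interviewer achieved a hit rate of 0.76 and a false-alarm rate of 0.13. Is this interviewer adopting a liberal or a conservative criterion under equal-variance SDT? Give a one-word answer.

z(H) = 0.706, z(FA) = -1.126
c = −½·(z(H) + z(FA)) = 0.210
c > 0 → conservative criterion (biased toward responding “no”).

conservative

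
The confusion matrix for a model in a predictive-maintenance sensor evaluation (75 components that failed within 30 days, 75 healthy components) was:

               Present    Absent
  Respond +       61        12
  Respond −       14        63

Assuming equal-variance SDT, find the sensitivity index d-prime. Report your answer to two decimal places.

d-prime = 1.88

H = 61/75 = 0.8133
FA = 12/75 = 0.1600
z(H) = z(0.8133) = 0.8901
z(FA) = z(0.1600) = -0.9945
d' = z(H) − z(FA) = 0.8901 − (-0.9945) = 1.8846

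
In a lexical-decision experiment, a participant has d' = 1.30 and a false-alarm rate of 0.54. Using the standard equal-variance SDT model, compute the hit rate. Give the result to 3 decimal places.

hit rate = 0.919

z(false-alarm rate) = z(0.54) = 0.1004
z(H) = z(FA) + d' = 0.1004 + 1.30 = 1.4004
hit rate = Φ(1.4004) = 0.9193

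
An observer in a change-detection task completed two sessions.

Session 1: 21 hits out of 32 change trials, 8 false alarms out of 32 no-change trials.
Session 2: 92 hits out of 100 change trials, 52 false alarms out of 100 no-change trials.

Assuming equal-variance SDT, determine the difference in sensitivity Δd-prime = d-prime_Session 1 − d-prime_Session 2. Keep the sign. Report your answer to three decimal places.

Session 1: z(0.6562) = 0.4021, z(0.2500) = -0.6745, d' = 1.0766
Session 2: z(0.9200) = 1.4051, z(0.5200) = 0.0502, d' = 1.3549
Δd' = d'_Session 1 − d'_Session 2 = 1.0766 − 1.3549 = -0.2783
Session 2 has the higher sensitivity.

Δd-prime = -0.278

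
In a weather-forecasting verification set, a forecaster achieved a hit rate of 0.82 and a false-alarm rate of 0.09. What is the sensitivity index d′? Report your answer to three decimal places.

d′ = 2.256

z(H) = z(0.82) = 0.9154
z(FA) = z(0.09) = -1.3408
d' = z(H) − z(FA) = 0.9154 − (-1.3408) = 2.2562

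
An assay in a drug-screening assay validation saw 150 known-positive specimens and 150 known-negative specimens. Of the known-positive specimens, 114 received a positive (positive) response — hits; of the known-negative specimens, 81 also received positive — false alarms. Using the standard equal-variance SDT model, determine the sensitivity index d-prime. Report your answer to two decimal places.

H = 114/150 = 0.7600
FA = 81/150 = 0.5400
z(0.7600) = 0.706, z(0.5400) = 0.100
d' = z(H) − z(FA) = 0.706 − 0.100 = 0.606

d-prime = 0.61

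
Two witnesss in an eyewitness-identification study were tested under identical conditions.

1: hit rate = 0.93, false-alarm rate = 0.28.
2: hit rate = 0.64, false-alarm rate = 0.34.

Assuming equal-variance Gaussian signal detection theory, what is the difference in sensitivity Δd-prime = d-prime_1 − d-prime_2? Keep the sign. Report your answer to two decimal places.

Δd-prime = 1.29

1: z(0.93) = 1.476, z(0.28) = -0.583, d' = 2.059
2: z(0.64) = 0.358, z(0.34) = -0.412, d' = 0.770
Δd' = d'_1 − d'_2 = 2.059 − 0.770 = 1.289
1 has the higher sensitivity.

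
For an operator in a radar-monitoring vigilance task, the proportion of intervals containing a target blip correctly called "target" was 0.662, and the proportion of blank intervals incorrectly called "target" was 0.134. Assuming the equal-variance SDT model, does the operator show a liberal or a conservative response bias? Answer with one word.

z(H) = 0.418, z(FA) = -1.108
c = −½·(z(H) + z(FA)) = 0.345
c > 0 → conservative criterion (biased toward responding “no”).

conservative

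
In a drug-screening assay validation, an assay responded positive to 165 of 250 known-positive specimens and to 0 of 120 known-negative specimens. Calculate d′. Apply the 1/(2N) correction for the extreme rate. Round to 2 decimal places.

d′ = 3.05

The false-alarm rate is 0/120 = 0, so apply the 1/(2N) correction: FA → 1/(2·120) = 0.00417.
z(H) = z(0.66000) = 0.412
z(FA) = z(0.00417) = -2.638
d' = 0.412 − (-2.638) = 3.050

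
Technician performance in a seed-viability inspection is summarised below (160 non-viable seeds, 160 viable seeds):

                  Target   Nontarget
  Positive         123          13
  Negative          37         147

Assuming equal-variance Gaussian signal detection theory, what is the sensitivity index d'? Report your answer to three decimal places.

d' = 2.131

H = 123/160 = 0.7688
FA = 13/160 = 0.0813
z(H) = 0.7349
z(FA) = -1.3964
d' = z(H) − z(FA) = 0.7349 − (-1.3964) = 2.1313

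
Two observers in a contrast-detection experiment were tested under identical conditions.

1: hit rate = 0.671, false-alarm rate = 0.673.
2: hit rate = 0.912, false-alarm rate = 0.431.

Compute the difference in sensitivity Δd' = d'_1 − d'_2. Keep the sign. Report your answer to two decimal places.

1: z(0.671) = 0.443, z(0.673) = 0.448, d' = -0.005
2: z(0.912) = 1.353, z(0.431) = -0.174, d' = 1.527
Δd' = d'_1 − d'_2 = -0.005 − 1.527 = -1.532
2 has the higher sensitivity.

Δd' = -1.53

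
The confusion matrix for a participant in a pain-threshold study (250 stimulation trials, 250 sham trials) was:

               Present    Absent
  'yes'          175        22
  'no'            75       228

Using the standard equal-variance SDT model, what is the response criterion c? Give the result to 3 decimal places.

c = 0.414

H = 175/250 = 0.7000
FA = 22/250 = 0.0880
Φ⁻¹(H) = 0.5244
Φ⁻¹(FA) = -1.3532
c = −½·[z(H) + z(FA)] = −0.5 × (0.5244 + (-1.3532)) = 0.4144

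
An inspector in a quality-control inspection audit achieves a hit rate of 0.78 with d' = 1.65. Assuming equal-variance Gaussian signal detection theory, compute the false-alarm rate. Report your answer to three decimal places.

z(hit rate) = z(0.78) = 0.7722
z(FA) = z(H) − d' = 0.7722 − 1.65 = -0.8778
false-alarm rate = Φ(-0.8778) = 0.1900

false-alarm rate = 0.190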